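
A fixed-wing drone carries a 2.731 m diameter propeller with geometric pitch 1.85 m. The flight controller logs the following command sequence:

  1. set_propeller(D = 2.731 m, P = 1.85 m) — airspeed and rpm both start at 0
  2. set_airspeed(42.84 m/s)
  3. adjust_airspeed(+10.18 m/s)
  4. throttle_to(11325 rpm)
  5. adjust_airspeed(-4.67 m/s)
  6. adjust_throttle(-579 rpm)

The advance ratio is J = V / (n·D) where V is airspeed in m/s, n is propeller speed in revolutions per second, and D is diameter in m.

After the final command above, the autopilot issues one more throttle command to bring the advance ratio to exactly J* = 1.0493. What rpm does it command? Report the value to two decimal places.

rpm = 1012.34

set_propeller: D = 2.731 m, P = 1.85 m (p = P/D = 0.677408); state ← (V=0, rpm=0)
set_airspeed(42.84): V ← 42.84 m/s
adjust_airspeed(+10.18): V ← 42.84 +10.18 = 53.02 m/s
throttle_to(11325): rpm ← 11325
adjust_airspeed(-4.67): V ← 53.02 -4.67 = 48.35 m/s
adjust_throttle(-579): rpm ← 11325 -579 = 10746
final state: V = 48.35 m/s, rpm = 10746 → n = rpm/60 = 179.100000 rev/s
target J* = 1.0493; solve J* = V/(n·D) for n: n = V/(J*·D) = 48.35/(1.0493 × 2.731) = 16.872332 rev/s
rpm = 60·n = 1012.339903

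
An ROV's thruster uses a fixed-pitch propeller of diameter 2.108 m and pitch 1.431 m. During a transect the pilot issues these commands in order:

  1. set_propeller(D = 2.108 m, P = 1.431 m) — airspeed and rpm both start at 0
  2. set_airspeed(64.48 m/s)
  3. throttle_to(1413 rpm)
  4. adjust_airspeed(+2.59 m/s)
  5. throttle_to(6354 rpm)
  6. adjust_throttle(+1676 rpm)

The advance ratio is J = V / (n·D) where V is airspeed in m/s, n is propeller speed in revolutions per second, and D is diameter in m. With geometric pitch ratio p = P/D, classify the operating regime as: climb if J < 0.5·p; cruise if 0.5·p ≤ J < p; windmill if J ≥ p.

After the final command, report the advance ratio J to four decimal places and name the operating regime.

set_propeller: D = 2.108 m, P = 1.431 m (p = P/D = 0.678843); state ← (V=0, rpm=0)
set_airspeed(64.48): V ← 64.48 m/s
throttle_to(1413): rpm ← 1413
adjust_airspeed(+2.59): V ← 64.48 +2.59 = 67.07 m/s
throttle_to(6354): rpm ← 6354
adjust_throttle(+1676): rpm ← 6354 +1676 = 8030
final state: V = 67.07 m/s, rpm = 8030 → n = rpm/60 = 133.833333 rev/s
J = V / (n·D) = 67.07 / (133.833333 × 2.108) = 0.237735
regime bands: climb J<0.3394 | cruise [0.3394, 0.6788) | windmill J≥0.6788
J = 0.2377 → climb

J = 0.2377, regime = climb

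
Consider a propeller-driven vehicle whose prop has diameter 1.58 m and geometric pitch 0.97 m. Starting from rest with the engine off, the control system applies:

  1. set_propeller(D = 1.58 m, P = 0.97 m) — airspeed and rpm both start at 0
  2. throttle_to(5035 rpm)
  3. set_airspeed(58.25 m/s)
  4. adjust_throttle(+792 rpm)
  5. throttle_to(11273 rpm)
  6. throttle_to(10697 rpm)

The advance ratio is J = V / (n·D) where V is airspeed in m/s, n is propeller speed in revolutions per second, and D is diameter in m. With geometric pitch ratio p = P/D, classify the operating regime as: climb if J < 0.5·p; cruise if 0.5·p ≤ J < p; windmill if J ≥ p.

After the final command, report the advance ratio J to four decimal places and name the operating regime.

set_propeller: D = 1.58 m, P = 0.97 m (p = P/D = 0.613924); state ← (V=0, rpm=0)
throttle_to(5035): rpm ← 5035
set_airspeed(58.25): V ← 58.25 m/s
adjust_throttle(+792): rpm ← 5035 +792 = 5827
throttle_to(11273): rpm ← 11273
throttle_to(10697): rpm ← 10697
final state: V = 58.25 m/s, rpm = 10697 → n = rpm/60 = 178.283333 rev/s
J = V / (n·D) = 58.25 / (178.283333 × 1.58) = 0.206789
regime bands: climb J<0.3070 | cruise [0.3070, 0.6139) | windmill J≥0.6139
J = 0.2068 → climb

J = 0.2068, regime = climb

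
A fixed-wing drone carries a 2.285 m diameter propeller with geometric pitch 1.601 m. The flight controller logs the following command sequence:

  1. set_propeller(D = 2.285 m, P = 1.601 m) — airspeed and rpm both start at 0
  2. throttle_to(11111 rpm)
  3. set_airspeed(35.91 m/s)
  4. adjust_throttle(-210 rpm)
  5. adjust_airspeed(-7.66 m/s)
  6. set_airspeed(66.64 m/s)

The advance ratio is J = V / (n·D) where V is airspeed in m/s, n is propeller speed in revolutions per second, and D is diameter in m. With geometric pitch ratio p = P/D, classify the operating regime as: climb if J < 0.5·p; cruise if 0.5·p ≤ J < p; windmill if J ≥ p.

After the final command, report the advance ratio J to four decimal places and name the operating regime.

J = 0.1605, regime = climb

set_propeller: D = 2.285 m, P = 1.601 m (p = P/D = 0.700656); state ← (V=0, rpm=0)
throttle_to(11111): rpm ← 11111
set_airspeed(35.91): V ← 35.91 m/s
adjust_throttle(-210): rpm ← 11111 -210 = 10901
adjust_airspeed(-7.66): V ← 35.91 -7.66 = 28.25 m/s
set_airspeed(66.64): V ← 66.64 m/s
final state: V = 66.64 m/s, rpm = 10901 → n = rpm/60 = 181.683333 rev/s
J = V / (n·D) = 66.64 / (181.683333 × 2.285) = 0.160522
regime bands: climb J<0.3503 | cruise [0.3503, 0.7007) | windmill J≥0.7007
J = 0.1605 → climb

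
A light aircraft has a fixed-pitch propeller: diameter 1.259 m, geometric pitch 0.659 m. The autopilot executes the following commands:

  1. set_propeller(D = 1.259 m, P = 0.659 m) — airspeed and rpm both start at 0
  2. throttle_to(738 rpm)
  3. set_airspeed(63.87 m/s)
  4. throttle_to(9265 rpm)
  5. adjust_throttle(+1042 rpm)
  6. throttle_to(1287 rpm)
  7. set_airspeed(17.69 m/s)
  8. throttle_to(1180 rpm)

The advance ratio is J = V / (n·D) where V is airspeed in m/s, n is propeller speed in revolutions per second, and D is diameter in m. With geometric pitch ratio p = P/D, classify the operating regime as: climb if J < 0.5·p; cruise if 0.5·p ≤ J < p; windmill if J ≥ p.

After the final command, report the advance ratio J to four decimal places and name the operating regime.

set_propeller: D = 1.259 m, P = 0.659 m (p = P/D = 0.523431); state ← (V=0, rpm=0)
throttle_to(738): rpm ← 738
set_airspeed(63.87): V ← 63.87 m/s
throttle_to(9265): rpm ← 9265
adjust_throttle(+1042): rpm ← 9265 +1042 = 10307
throttle_to(1287): rpm ← 1287
set_airspeed(17.69): V ← 17.69 m/s
throttle_to(1180): rpm ← 1180
final state: V = 17.69 m/s, rpm = 1180 → n = rpm/60 = 19.666667 rev/s
J = V / (n·D) = 17.69 / (19.666667 × 1.259) = 0.714449
regime bands: climb J<0.2617 | cruise [0.2617, 0.5234) | windmill J≥0.5234
J = 0.7144 → windmill

J = 0.7144, regime = windmill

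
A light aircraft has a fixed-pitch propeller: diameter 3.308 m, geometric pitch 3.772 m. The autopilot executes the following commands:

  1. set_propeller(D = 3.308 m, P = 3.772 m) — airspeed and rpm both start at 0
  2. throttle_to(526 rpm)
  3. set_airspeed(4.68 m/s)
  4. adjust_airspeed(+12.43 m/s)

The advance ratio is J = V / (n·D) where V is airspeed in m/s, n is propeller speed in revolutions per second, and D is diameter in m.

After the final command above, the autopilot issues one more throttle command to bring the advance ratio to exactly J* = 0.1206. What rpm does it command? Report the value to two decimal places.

set_propeller: D = 3.308 m, P = 3.772 m (p = P/D = 1.140266); state ← (V=0, rpm=0)
throttle_to(526): rpm ← 526
set_airspeed(4.68): V ← 4.68 m/s
adjust_airspeed(+12.43): V ← 4.68 +12.43 = 17.11 m/s
final state: V = 17.11 m/s, rpm = 526 → n = rpm/60 = 8.766667 rev/s
target J* = 0.1206; solve J* = V/(n·D) for n: n = V/(J*·D) = 17.11/(0.1206 × 3.308) = 42.888139 rev/s
rpm = 60·n = 2573.288335

rpm = 2573.29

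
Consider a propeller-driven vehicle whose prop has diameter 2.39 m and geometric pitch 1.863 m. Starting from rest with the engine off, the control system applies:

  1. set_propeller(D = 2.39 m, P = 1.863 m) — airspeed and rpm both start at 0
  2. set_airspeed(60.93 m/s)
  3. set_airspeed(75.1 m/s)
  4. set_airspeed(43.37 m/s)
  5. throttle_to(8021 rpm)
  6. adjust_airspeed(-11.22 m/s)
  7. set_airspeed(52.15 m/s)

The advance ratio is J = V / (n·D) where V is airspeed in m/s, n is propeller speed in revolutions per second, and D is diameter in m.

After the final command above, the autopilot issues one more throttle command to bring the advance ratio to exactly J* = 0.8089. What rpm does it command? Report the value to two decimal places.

rpm = 1618.50

set_propeller: D = 2.39 m, P = 1.863 m (p = P/D = 0.779498); state ← (V=0, rpm=0)
set_airspeed(60.93): V ← 60.93 m/s
set_airspeed(75.1): V ← 75.1 m/s
set_airspeed(43.37): V ← 43.37 m/s
throttle_to(8021): rpm ← 8021
adjust_airspeed(-11.22): V ← 43.37 -11.22 = 32.15 m/s
set_airspeed(52.15): V ← 52.15 m/s
final state: V = 52.15 m/s, rpm = 8021 → n = rpm/60 = 133.683333 rev/s
target J* = 0.8089; solve J* = V/(n·D) for n: n = V/(J*·D) = 52.15/(0.8089 × 2.39) = 26.975008 rev/s
rpm = 60·n = 1618.500459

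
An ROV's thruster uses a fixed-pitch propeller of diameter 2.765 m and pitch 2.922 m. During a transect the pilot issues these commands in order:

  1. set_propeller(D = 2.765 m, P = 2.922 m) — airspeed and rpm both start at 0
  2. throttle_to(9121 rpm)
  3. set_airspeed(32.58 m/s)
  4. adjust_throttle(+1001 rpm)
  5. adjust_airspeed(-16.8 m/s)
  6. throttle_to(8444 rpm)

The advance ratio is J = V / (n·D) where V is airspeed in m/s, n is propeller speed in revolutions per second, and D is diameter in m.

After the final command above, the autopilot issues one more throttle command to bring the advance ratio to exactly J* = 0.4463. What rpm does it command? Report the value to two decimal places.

set_propeller: D = 2.765 m, P = 2.922 m (p = P/D = 1.056781); state ← (V=0, rpm=0)
throttle_to(9121): rpm ← 9121
set_airspeed(32.58): V ← 32.58 m/s
adjust_throttle(+1001): rpm ← 9121 +1001 = 10122
adjust_airspeed(-16.8): V ← 32.58 -16.8 = 15.78 m/s
throttle_to(8444): rpm ← 8444
final state: V = 15.78 m/s, rpm = 8444 → n = rpm/60 = 140.733333 rev/s
target J* = 0.4463; solve J* = V/(n·D) for n: n = V/(J*·D) = 15.78/(0.4463 × 2.765) = 12.787480 rev/s
rpm = 60·n = 767.248816

rpm = 767.25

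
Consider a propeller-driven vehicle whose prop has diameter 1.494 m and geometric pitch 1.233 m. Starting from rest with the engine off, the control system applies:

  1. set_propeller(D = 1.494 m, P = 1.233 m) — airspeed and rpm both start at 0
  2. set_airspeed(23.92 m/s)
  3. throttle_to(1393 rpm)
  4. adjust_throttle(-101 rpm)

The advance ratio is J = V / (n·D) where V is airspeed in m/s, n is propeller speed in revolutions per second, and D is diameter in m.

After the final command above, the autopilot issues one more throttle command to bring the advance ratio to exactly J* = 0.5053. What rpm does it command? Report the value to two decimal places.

rpm = 1901.13

set_propeller: D = 1.494 m, P = 1.233 m (p = P/D = 0.825301); state ← (V=0, rpm=0)
set_airspeed(23.92): V ← 23.92 m/s
throttle_to(1393): rpm ← 1393
adjust_throttle(-101): rpm ← 1393 -101 = 1292
final state: V = 23.92 m/s, rpm = 1292 → n = rpm/60 = 21.533333 rev/s
target J* = 0.5053; solve J* = V/(n·D) for n: n = V/(J*·D) = 23.92/(0.5053 × 1.494) = 31.685552 rev/s
rpm = 60·n = 1901.133129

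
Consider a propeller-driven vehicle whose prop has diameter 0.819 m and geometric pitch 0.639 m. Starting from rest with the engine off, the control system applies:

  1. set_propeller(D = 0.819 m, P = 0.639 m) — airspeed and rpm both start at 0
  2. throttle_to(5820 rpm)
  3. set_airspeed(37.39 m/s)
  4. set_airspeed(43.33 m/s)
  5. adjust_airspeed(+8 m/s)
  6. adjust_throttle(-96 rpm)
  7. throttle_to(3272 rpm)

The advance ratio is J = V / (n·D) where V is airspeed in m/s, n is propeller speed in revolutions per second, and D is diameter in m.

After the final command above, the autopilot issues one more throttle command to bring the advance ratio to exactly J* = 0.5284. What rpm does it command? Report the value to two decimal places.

rpm = 7116.65

set_propeller: D = 0.819 m, P = 0.639 m (p = P/D = 0.780220); state ← (V=0, rpm=0)
throttle_to(5820): rpm ← 5820
set_airspeed(37.39): V ← 37.39 m/s
set_airspeed(43.33): V ← 43.33 m/s
adjust_airspeed(+8): V ← 43.33 +8 = 51.33 m/s
adjust_throttle(-96): rpm ← 5820 -96 = 5724
throttle_to(3272): rpm ← 3272
final state: V = 51.33 m/s, rpm = 3272 → n = rpm/60 = 54.533333 rev/s
target J* = 0.5284; solve J* = V/(n·D) for n: n = V/(J*·D) = 51.33/(0.5284 × 0.819) = 118.610887 rev/s
rpm = 60·n = 7116.653218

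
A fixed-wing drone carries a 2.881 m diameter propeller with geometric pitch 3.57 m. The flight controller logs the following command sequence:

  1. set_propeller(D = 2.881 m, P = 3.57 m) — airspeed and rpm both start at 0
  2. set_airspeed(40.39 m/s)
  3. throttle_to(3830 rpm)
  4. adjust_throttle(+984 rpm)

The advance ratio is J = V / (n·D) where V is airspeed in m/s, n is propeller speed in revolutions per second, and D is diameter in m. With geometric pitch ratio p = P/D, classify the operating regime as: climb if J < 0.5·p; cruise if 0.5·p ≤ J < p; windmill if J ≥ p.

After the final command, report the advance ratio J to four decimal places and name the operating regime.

set_propeller: D = 2.881 m, P = 3.57 m (p = P/D = 1.239153); state ← (V=0, rpm=0)
set_airspeed(40.39): V ← 40.39 m/s
throttle_to(3830): rpm ← 3830
adjust_throttle(+984): rpm ← 3830 +984 = 4814
final state: V = 40.39 m/s, rpm = 4814 → n = rpm/60 = 80.233333 rev/s
J = V / (n·D) = 40.39 / (80.233333 × 2.881) = 0.174733
regime bands: climb J<0.6196 | cruise [0.6196, 1.2392) | windmill J≥1.2392
J = 0.1747 → climb

J = 0.1747, regime = climb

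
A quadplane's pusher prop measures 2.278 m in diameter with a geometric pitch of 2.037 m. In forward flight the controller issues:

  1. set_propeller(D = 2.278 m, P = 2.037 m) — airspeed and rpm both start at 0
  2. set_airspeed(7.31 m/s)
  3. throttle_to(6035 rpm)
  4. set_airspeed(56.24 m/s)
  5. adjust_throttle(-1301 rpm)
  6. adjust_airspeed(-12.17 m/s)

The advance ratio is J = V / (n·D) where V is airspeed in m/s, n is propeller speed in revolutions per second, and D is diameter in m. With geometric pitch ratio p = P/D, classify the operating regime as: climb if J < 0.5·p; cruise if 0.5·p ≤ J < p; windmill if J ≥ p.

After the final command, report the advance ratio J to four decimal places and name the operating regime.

set_propeller: D = 2.278 m, P = 2.037 m (p = P/D = 0.894205); state ← (V=0, rpm=0)
set_airspeed(7.31): V ← 7.31 m/s
throttle_to(6035): rpm ← 6035
set_airspeed(56.24): V ← 56.24 m/s
adjust_throttle(-1301): rpm ← 6035 -1301 = 4734
adjust_airspeed(-12.17): V ← 56.24 -12.17 = 44.07 m/s
final state: V = 44.07 m/s, rpm = 4734 → n = rpm/60 = 78.900000 rev/s
J = V / (n·D) = 44.07 / (78.900000 × 2.278) = 0.245195
regime bands: climb J<0.4471 | cruise [0.4471, 0.8942) | windmill J≥0.8942
J = 0.2452 → climb

J = 0.2452, regime = climb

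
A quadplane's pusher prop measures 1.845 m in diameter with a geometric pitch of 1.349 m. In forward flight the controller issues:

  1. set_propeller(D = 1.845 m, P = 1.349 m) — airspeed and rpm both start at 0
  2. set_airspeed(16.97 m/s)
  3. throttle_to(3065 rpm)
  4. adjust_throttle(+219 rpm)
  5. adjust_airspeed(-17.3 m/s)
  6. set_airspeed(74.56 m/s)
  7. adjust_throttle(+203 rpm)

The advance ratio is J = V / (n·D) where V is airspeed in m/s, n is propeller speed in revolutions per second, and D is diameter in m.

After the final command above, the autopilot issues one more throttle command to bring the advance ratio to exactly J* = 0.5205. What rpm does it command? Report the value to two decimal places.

set_propeller: D = 1.845 m, P = 1.349 m (p = P/D = 0.731165); state ← (V=0, rpm=0)
set_airspeed(16.97): V ← 16.97 m/s
throttle_to(3065): rpm ← 3065
adjust_throttle(+219): rpm ← 3065 +219 = 3284
adjust_airspeed(-17.3): V ← 16.97 -17.3 = -0.33 m/s
set_airspeed(74.56): V ← 74.56 m/s
adjust_throttle(+203): rpm ← 3284 +203 = 3487
final state: V = 74.56 m/s, rpm = 3487 → n = rpm/60 = 58.116667 rev/s
target J* = 0.5205; solve J* = V/(n·D) for n: n = V/(J*·D) = 74.56/(0.5205 × 1.845) = 77.640584 rev/s
rpm = 60·n = 4658.435057

rpm = 4658.44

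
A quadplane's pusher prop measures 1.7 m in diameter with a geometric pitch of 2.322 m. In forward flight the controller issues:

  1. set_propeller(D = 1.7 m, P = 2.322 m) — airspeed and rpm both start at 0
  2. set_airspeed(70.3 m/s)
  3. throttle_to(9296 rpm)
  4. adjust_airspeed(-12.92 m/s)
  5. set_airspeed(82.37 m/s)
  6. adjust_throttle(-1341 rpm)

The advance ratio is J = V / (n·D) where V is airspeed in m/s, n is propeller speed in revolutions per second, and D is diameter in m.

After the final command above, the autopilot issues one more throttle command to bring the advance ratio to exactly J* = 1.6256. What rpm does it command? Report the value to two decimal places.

set_propeller: D = 1.7 m, P = 2.322 m (p = P/D = 1.365882); state ← (V=0, rpm=0)
set_airspeed(70.3): V ← 70.3 m/s
throttle_to(9296): rpm ← 9296
adjust_airspeed(-12.92): V ← 70.3 -12.92 = 57.38 m/s
set_airspeed(82.37): V ← 82.37 m/s
adjust_throttle(-1341): rpm ← 9296 -1341 = 7955
final state: V = 82.37 m/s, rpm = 7955 → n = rpm/60 = 132.583333 rev/s
target J* = 1.6256; solve J* = V/(n·D) for n: n = V/(J*·D) = 82.37/(1.6256 × 1.7) = 29.806189 rev/s
rpm = 60·n = 1788.371352

rpm = 1788.37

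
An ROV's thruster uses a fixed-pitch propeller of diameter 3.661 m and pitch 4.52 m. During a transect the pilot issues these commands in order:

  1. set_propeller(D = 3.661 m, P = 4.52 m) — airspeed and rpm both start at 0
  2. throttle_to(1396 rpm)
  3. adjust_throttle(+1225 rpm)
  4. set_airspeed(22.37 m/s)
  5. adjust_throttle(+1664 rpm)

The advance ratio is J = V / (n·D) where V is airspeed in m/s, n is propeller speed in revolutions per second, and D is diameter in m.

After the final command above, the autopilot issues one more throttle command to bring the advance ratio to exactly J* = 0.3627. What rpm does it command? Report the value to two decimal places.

rpm = 1010.81

set_propeller: D = 3.661 m, P = 4.52 m (p = P/D = 1.234635); state ← (V=0, rpm=0)
throttle_to(1396): rpm ← 1396
adjust_throttle(+1225): rpm ← 1396 +1225 = 2621
set_airspeed(22.37): V ← 22.37 m/s
adjust_throttle(+1664): rpm ← 2621 +1664 = 4285
final state: V = 22.37 m/s, rpm = 4285 → n = rpm/60 = 71.416667 rev/s
target J* = 0.3627; solve J* = V/(n·D) for n: n = V/(J*·D) = 22.37/(0.3627 × 3.661) = 16.846850 rev/s
rpm = 60·n = 1010.810978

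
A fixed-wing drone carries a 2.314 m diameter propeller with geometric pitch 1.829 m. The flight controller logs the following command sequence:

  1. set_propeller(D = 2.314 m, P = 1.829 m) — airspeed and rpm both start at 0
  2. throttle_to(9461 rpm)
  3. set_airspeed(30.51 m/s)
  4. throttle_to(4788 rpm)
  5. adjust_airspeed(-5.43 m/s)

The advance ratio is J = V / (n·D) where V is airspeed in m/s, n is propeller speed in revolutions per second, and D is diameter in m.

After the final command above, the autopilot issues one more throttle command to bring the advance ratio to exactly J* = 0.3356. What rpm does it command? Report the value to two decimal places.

set_propeller: D = 2.314 m, P = 1.829 m (p = P/D = 0.790406); state ← (V=0, rpm=0)
throttle_to(9461): rpm ← 9461
set_airspeed(30.51): V ← 30.51 m/s
throttle_to(4788): rpm ← 4788
adjust_airspeed(-5.43): V ← 30.51 -5.43 = 25.08 m/s
final state: V = 25.08 m/s, rpm = 4788 → n = rpm/60 = 79.800000 rev/s
target J* = 0.3356; solve J* = V/(n·D) for n: n = V/(J*·D) = 25.08/(0.3356 × 2.314) = 32.295516 rev/s
rpm = 60·n = 1937.730949

rpm = 1937.73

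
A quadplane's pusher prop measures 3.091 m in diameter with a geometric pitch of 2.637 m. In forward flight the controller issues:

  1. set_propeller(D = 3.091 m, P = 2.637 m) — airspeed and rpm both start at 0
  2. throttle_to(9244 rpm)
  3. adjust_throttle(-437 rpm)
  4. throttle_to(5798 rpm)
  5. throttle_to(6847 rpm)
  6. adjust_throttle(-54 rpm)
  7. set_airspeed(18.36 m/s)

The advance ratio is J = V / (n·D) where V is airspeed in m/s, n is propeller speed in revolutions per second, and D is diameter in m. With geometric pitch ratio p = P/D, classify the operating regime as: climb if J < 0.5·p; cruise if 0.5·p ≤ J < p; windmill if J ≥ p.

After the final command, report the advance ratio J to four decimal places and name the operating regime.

set_propeller: D = 3.091 m, P = 2.637 m (p = P/D = 0.853122); state ← (V=0, rpm=0)
throttle_to(9244): rpm ← 9244
adjust_throttle(-437): rpm ← 9244 -437 = 8807
throttle_to(5798): rpm ← 5798
throttle_to(6847): rpm ← 6847
adjust_throttle(-54): rpm ← 6847 -54 = 6793
set_airspeed(18.36): V ← 18.36 m/s
final state: V = 18.36 m/s, rpm = 6793 → n = rpm/60 = 113.216667 rev/s
J = V / (n·D) = 18.36 / (113.216667 × 3.091) = 0.052464
regime bands: climb J<0.4266 | cruise [0.4266, 0.8531) | windmill J≥0.8531
J = 0.0525 → climb

J = 0.0525, regime = climb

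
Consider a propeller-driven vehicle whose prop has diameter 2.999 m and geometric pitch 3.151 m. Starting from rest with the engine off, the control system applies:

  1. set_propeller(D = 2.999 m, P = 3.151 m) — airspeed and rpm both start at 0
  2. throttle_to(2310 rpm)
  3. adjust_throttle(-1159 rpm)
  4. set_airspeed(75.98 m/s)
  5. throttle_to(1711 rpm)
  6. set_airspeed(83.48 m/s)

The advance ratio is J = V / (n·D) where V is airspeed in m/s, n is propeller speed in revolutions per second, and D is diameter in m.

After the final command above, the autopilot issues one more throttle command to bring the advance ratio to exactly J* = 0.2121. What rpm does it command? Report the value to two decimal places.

set_propeller: D = 2.999 m, P = 3.151 m (p = P/D = 1.050684); state ← (V=0, rpm=0)
throttle_to(2310): rpm ← 2310
adjust_throttle(-1159): rpm ← 2310 -1159 = 1151
set_airspeed(75.98): V ← 75.98 m/s
throttle_to(1711): rpm ← 1711
set_airspeed(83.48): V ← 83.48 m/s
final state: V = 83.48 m/s, rpm = 1711 → n = rpm/60 = 28.516667 rev/s
target J* = 0.2121; solve J* = V/(n·D) for n: n = V/(J*·D) = 83.48/(0.2121 × 2.999) = 131.239723 rev/s
rpm = 60·n = 7874.383399

rpm = 7874.38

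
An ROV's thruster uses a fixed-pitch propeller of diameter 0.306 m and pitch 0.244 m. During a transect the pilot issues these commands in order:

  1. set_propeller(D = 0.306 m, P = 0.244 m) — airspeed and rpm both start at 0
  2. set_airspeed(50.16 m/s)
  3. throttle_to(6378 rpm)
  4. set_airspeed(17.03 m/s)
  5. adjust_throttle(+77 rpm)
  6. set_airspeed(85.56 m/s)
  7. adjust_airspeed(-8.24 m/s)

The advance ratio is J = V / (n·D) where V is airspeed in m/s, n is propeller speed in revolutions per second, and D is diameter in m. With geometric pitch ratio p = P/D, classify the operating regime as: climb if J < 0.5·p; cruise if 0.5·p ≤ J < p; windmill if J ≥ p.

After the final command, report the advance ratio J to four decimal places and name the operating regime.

J = 2.3487, regime = windmill

set_propeller: D = 0.306 m, P = 0.244 m (p = P/D = 0.797386); state ← (V=0, rpm=0)
set_airspeed(50.16): V ← 50.16 m/s
throttle_to(6378): rpm ← 6378
set_airspeed(17.03): V ← 17.03 m/s
adjust_throttle(+77): rpm ← 6378 +77 = 6455
set_airspeed(85.56): V ← 85.56 m/s
adjust_airspeed(-8.24): V ← 85.56 -8.24 = 77.32 m/s
final state: V = 77.32 m/s, rpm = 6455 → n = rpm/60 = 107.583333 rev/s
J = V / (n·D) = 77.32 / (107.583333 × 0.306) = 2.348689
regime bands: climb J<0.3987 | cruise [0.3987, 0.7974) | windmill J≥0.7974
J = 2.3487 → windmill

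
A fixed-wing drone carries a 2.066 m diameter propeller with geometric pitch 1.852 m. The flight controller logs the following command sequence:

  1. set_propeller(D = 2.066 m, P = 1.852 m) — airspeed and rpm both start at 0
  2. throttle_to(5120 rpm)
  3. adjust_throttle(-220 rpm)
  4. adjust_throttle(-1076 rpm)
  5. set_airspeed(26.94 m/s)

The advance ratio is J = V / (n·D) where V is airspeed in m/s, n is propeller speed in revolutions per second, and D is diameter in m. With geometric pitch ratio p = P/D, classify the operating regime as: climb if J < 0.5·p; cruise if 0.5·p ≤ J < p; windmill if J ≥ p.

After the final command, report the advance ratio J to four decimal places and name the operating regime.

J = 0.2046, regime = climb

set_propeller: D = 2.066 m, P = 1.852 m (p = P/D = 0.896418); state ← (V=0, rpm=0)
throttle_to(5120): rpm ← 5120
adjust_throttle(-220): rpm ← 5120 -220 = 4900
adjust_throttle(-1076): rpm ← 4900 -1076 = 3824
set_airspeed(26.94): V ← 26.94 m/s
final state: V = 26.94 m/s, rpm = 3824 → n = rpm/60 = 63.733333 rev/s
J = V / (n·D) = 26.94 / (63.733333 × 2.066) = 0.204598
regime bands: climb J<0.4482 | cruise [0.4482, 0.8964) | windmill J≥0.8964
J = 0.2046 → climb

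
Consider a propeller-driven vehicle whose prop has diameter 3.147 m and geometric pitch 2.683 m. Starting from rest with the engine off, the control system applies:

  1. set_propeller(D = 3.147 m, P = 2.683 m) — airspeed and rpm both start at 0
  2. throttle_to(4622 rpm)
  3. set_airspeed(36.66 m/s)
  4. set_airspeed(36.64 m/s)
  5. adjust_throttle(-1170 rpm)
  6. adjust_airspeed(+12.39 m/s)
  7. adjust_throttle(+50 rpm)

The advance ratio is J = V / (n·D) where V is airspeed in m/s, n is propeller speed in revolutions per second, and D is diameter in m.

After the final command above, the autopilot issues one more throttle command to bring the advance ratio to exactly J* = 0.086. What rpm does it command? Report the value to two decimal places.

rpm = 10869.71

set_propeller: D = 3.147 m, P = 2.683 m (p = P/D = 0.852558); state ← (V=0, rpm=0)
throttle_to(4622): rpm ← 4622
set_airspeed(36.66): V ← 36.66 m/s
set_airspeed(36.64): V ← 36.64 m/s
adjust_throttle(-1170): rpm ← 4622 -1170 = 3452
adjust_airspeed(+12.39): V ← 36.64 +12.39 = 49.03 m/s
adjust_throttle(+50): rpm ← 3452 +50 = 3502
final state: V = 49.03 m/s, rpm = 3502 → n = rpm/60 = 58.366667 rev/s
target J* = 0.086; solve J* = V/(n·D) for n: n = V/(J*·D) = 49.03/(0.086 × 3.147) = 181.161830 rev/s
rpm = 60·n = 10869.709801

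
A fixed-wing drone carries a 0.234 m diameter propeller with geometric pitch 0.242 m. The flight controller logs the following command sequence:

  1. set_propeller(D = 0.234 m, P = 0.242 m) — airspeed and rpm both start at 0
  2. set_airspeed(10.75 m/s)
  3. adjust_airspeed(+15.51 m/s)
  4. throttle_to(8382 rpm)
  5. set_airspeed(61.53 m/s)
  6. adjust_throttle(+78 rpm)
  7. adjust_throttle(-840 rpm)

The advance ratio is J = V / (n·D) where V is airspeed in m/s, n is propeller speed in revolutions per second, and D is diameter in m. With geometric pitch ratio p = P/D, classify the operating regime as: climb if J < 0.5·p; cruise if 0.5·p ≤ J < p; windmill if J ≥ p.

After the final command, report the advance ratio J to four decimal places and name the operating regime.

set_propeller: D = 0.234 m, P = 0.242 m (p = P/D = 1.034188); state ← (V=0, rpm=0)
set_airspeed(10.75): V ← 10.75 m/s
adjust_airspeed(+15.51): V ← 10.75 +15.51 = 26.26 m/s
throttle_to(8382): rpm ← 8382
set_airspeed(61.53): V ← 61.53 m/s
adjust_throttle(+78): rpm ← 8382 +78 = 8460
adjust_throttle(-840): rpm ← 8460 -840 = 7620
final state: V = 61.53 m/s, rpm = 7620 → n = rpm/60 = 127.000000 rev/s
J = V / (n·D) = 61.53 / (127.000000 × 0.234) = 2.070462
regime bands: climb J<0.5171 | cruise [0.5171, 1.0342) | windmill J≥1.0342
J = 2.0705 → windmill

J = 2.0705, regime = windmill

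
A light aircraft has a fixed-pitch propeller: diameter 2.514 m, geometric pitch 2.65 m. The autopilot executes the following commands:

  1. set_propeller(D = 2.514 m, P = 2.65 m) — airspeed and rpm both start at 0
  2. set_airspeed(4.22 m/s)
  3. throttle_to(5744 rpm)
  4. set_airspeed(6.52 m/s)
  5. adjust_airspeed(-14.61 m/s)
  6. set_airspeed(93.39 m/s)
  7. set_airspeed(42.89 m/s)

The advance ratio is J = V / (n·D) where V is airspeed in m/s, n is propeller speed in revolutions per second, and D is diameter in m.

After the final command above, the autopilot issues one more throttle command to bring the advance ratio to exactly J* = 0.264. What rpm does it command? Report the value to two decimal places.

set_propeller: D = 2.514 m, P = 2.65 m (p = P/D = 1.054097); state ← (V=0, rpm=0)
set_airspeed(4.22): V ← 4.22 m/s
throttle_to(5744): rpm ← 5744
set_airspeed(6.52): V ← 6.52 m/s
adjust_airspeed(-14.61): V ← 6.52 -14.61 = -8.09 m/s
set_airspeed(93.39): V ← 93.39 m/s
set_airspeed(42.89): V ← 42.89 m/s
final state: V = 42.89 m/s, rpm = 5744 → n = rpm/60 = 95.733333 rev/s
target J* = 0.264; solve J* = V/(n·D) for n: n = V/(J*·D) = 42.89/(0.264 × 2.514) = 64.622960 rev/s
rpm = 60·n = 3877.377595

rpm = 3877.38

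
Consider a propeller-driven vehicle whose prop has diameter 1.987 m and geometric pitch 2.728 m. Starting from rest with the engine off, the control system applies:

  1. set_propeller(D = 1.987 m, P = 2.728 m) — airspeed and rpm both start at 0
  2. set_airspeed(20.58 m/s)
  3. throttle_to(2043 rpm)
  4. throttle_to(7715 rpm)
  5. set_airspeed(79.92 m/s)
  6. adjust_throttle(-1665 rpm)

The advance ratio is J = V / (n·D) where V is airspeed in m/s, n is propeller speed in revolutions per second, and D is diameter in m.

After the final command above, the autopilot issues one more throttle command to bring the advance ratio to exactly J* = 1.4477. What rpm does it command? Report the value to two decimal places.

set_propeller: D = 1.987 m, P = 2.728 m (p = P/D = 1.372924); state ← (V=0, rpm=0)
set_airspeed(20.58): V ← 20.58 m/s
throttle_to(2043): rpm ← 2043
throttle_to(7715): rpm ← 7715
set_airspeed(79.92): V ← 79.92 m/s
adjust_throttle(-1665): rpm ← 7715 -1665 = 6050
final state: V = 79.92 m/s, rpm = 6050 → n = rpm/60 = 100.833333 rev/s
target J* = 1.4477; solve J* = V/(n·D) for n: n = V/(J*·D) = 79.92/(1.4477 × 1.987) = 27.782993 rev/s
rpm = 60·n = 1666.979596

rpm = 1666.98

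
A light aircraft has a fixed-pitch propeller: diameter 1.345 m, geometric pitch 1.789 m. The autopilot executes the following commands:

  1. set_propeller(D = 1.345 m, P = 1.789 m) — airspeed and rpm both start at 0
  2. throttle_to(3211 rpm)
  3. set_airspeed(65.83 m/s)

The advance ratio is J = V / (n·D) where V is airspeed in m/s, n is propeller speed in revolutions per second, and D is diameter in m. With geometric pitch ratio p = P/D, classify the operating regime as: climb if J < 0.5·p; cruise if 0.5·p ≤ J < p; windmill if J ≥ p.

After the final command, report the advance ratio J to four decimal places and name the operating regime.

J = 0.9146, regime = cruise

set_propeller: D = 1.345 m, P = 1.789 m (p = P/D = 1.330112); state ← (V=0, rpm=0)
throttle_to(3211): rpm ← 3211
set_airspeed(65.83): V ← 65.83 m/s
final state: V = 65.83 m/s, rpm = 3211 → n = rpm/60 = 53.516667 rev/s
J = V / (n·D) = 65.83 / (53.516667 × 1.345) = 0.914561
regime bands: climb J<0.6651 | cruise [0.6651, 1.3301) | windmill J≥1.3301
J = 0.9146 → cruise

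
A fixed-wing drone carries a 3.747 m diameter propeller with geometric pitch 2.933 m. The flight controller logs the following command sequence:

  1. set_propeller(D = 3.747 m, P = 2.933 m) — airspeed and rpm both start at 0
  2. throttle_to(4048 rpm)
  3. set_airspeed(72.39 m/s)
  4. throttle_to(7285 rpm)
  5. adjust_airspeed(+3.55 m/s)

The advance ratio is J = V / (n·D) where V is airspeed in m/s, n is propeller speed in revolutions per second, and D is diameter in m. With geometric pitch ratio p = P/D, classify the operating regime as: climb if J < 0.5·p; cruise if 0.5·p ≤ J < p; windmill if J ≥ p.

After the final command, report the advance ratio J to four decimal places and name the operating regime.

J = 0.1669, regime = climb

set_propeller: D = 3.747 m, P = 2.933 m (p = P/D = 0.782760); state ← (V=0, rpm=0)
throttle_to(4048): rpm ← 4048
set_airspeed(72.39): V ← 72.39 m/s
throttle_to(7285): rpm ← 7285
adjust_airspeed(+3.55): V ← 72.39 +3.55 = 75.94 m/s
final state: V = 75.94 m/s, rpm = 7285 → n = rpm/60 = 121.416667 rev/s
J = V / (n·D) = 75.94 / (121.416667 × 3.747) = 0.166920
regime bands: climb J<0.3914 | cruise [0.3914, 0.7828) | windmill J≥0.7828
J = 0.1669 → climb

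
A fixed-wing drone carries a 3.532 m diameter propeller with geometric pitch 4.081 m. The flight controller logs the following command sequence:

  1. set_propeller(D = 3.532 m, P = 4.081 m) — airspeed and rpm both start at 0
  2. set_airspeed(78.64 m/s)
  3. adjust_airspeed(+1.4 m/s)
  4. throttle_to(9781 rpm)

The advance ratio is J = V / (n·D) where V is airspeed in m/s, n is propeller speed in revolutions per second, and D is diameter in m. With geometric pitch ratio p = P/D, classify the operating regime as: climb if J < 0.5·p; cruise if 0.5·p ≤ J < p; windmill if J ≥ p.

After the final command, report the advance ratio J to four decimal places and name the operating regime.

set_propeller: D = 3.532 m, P = 4.081 m (p = P/D = 1.155436); state ← (V=0, rpm=0)
set_airspeed(78.64): V ← 78.64 m/s
adjust_airspeed(+1.4): V ← 78.64 +1.4 = 80.04 m/s
throttle_to(9781): rpm ← 9781
final state: V = 80.04 m/s, rpm = 9781 → n = rpm/60 = 163.016667 rev/s
J = V / (n·D) = 80.04 / (163.016667 × 3.532) = 0.139013
regime bands: climb J<0.5777 | cruise [0.5777, 1.1554) | windmill J≥1.1554
J = 0.1390 → climb

J = 0.1390, regime = climb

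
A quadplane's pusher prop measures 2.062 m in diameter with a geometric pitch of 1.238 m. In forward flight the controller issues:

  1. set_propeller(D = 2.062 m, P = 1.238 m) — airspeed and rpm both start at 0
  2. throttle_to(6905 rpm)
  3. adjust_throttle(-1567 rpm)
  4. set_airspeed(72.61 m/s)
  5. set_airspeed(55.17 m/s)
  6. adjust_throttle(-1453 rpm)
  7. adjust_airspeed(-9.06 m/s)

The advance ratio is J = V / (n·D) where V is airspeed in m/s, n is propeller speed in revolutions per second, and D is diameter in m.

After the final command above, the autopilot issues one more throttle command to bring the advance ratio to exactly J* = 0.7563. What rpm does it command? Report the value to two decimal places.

rpm = 1774.04

set_propeller: D = 2.062 m, P = 1.238 m (p = P/D = 0.600388); state ← (V=0, rpm=0)
throttle_to(6905): rpm ← 6905
adjust_throttle(-1567): rpm ← 6905 -1567 = 5338
set_airspeed(72.61): V ← 72.61 m/s
set_airspeed(55.17): V ← 55.17 m/s
adjust_throttle(-1453): rpm ← 5338 -1453 = 3885
adjust_airspeed(-9.06): V ← 55.17 -9.06 = 46.11 m/s
final state: V = 46.11 m/s, rpm = 3885 → n = rpm/60 = 64.750000 rev/s
target J* = 0.7563; solve J* = V/(n·D) for n: n = V/(J*·D) = 46.11/(0.7563 × 2.062) = 29.567347 rev/s
rpm = 60·n = 1774.040831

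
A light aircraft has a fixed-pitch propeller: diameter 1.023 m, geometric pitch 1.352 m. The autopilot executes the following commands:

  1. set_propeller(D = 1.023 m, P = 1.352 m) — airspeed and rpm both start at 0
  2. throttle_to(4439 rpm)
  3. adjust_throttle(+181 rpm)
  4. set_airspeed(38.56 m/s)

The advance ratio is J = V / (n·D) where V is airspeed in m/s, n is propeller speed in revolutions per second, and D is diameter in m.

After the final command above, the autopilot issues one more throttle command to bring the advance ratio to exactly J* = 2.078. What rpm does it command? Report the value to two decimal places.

set_propeller: D = 1.023 m, P = 1.352 m (p = P/D = 1.321603); state ← (V=0, rpm=0)
throttle_to(4439): rpm ← 4439
adjust_throttle(+181): rpm ← 4439 +181 = 4620
set_airspeed(38.56): V ← 38.56 m/s
final state: V = 38.56 m/s, rpm = 4620 → n = rpm/60 = 77.000000 rev/s
target J* = 2.078; solve J* = V/(n·D) for n: n = V/(J*·D) = 38.56/(2.078 × 1.023) = 18.139105 rev/s
rpm = 60·n = 1088.346284

rpm = 1088.35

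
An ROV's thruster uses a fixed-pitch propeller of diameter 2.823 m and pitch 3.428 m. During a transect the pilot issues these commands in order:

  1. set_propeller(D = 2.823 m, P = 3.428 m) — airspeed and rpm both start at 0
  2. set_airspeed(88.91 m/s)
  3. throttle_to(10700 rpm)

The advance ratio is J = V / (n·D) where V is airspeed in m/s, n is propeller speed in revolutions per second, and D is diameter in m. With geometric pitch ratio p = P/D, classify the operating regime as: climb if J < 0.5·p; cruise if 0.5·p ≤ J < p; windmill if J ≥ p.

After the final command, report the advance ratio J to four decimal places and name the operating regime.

set_propeller: D = 2.823 m, P = 3.428 m (p = P/D = 1.214311); state ← (V=0, rpm=0)
set_airspeed(88.91): V ← 88.91 m/s
throttle_to(10700): rpm ← 10700
final state: V = 88.91 m/s, rpm = 10700 → n = rpm/60 = 178.333333 rev/s
J = V / (n·D) = 88.91 / (178.333333 × 2.823) = 0.176607
regime bands: climb J<0.6072 | cruise [0.6072, 1.2143) | windmill J≥1.2143
J = 0.1766 → climb

J = 0.1766, regime = climb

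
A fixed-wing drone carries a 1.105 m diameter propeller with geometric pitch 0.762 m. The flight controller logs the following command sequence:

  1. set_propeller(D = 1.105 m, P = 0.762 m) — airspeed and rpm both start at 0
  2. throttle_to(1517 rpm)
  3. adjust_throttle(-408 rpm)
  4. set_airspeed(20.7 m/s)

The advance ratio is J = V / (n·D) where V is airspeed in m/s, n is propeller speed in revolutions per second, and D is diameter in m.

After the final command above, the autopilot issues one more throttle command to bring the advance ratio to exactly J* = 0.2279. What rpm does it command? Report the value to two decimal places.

set_propeller: D = 1.105 m, P = 0.762 m (p = P/D = 0.689593); state ← (V=0, rpm=0)
throttle_to(1517): rpm ← 1517
adjust_throttle(-408): rpm ← 1517 -408 = 1109
set_airspeed(20.7): V ← 20.7 m/s
final state: V = 20.7 m/s, rpm = 1109 → n = rpm/60 = 18.483333 rev/s
target J* = 0.2279; solve J* = V/(n·D) for n: n = V/(J*·D) = 20.7/(0.2279 × 1.105) = 82.198472 rev/s
rpm = 60·n = 4931.908295

rpm = 4931.91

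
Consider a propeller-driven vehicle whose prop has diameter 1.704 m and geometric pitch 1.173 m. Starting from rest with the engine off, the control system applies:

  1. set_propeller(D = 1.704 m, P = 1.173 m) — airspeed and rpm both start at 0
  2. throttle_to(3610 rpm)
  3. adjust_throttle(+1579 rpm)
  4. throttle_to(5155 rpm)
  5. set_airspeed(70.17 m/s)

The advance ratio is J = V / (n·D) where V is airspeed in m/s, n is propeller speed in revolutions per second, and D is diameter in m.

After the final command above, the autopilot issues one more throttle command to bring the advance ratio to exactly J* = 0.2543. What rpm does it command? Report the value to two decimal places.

set_propeller: D = 1.704 m, P = 1.173 m (p = P/D = 0.688380); state ← (V=0, rpm=0)
throttle_to(3610): rpm ← 3610
adjust_throttle(+1579): rpm ← 3610 +1579 = 5189
throttle_to(5155): rpm ← 5155
set_airspeed(70.17): V ← 70.17 m/s
final state: V = 70.17 m/s, rpm = 5155 → n = rpm/60 = 85.916667 rev/s
target J* = 0.2543; solve J* = V/(n·D) for n: n = V/(J*·D) = 70.17/(0.2543 × 1.704) = 161.933061 rev/s
rpm = 60·n = 9715.983672

rpm = 9715.98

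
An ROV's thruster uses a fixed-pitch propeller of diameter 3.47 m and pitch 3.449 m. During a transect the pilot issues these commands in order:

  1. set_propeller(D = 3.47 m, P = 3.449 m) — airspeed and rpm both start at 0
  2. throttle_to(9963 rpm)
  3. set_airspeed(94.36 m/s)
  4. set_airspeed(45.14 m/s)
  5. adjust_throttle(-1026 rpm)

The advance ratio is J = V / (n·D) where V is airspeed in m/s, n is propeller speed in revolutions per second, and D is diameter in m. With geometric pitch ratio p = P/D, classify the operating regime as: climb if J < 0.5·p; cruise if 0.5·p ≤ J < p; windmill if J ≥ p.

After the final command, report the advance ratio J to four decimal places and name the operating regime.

J = 0.0873, regime = climb

set_propeller: D = 3.47 m, P = 3.449 m (p = P/D = 0.993948); state ← (V=0, rpm=0)
throttle_to(9963): rpm ← 9963
set_airspeed(94.36): V ← 94.36 m/s
set_airspeed(45.14): V ← 45.14 m/s
adjust_throttle(-1026): rpm ← 9963 -1026 = 8937
final state: V = 45.14 m/s, rpm = 8937 → n = rpm/60 = 148.950000 rev/s
J = V / (n·D) = 45.14 / (148.950000 × 3.47) = 0.087336
regime bands: climb J<0.4970 | cruise [0.4970, 0.9939) | windmill J≥0.9939
J = 0.0873 → climb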